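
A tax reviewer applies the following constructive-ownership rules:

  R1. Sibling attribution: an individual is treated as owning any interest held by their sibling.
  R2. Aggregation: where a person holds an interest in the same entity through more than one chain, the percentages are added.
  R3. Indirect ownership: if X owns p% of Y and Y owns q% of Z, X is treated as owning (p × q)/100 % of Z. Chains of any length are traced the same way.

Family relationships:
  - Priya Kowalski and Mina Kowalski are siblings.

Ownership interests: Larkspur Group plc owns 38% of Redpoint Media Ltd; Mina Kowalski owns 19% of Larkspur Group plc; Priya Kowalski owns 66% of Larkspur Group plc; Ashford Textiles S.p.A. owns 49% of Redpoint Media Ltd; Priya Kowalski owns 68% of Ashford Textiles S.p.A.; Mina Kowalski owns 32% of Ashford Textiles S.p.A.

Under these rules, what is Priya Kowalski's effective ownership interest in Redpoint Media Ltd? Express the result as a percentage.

81.3%

By sibling attribution (R1), Priya Kowalski is treated as also owning Mina Kowalski's interest in Ashford Textiles S.p.A, giving 68% + 32% = 100%.
By sibling attribution (R1), Priya Kowalski is treated as also owning Mina Kowalski's interest in Larkspur Group plc, giving 66% + 19% = 85%.
Chain via Ashford Textiles S.p.A. (R3): 100% × 49% = 49% of Redpoint Media Ltd.
Chain via Larkspur Group plc (R3): 85% × 38% = 32.3% of Redpoint Media Ltd.
Aggregating (R2): 49% + 32.3% = 81.3%.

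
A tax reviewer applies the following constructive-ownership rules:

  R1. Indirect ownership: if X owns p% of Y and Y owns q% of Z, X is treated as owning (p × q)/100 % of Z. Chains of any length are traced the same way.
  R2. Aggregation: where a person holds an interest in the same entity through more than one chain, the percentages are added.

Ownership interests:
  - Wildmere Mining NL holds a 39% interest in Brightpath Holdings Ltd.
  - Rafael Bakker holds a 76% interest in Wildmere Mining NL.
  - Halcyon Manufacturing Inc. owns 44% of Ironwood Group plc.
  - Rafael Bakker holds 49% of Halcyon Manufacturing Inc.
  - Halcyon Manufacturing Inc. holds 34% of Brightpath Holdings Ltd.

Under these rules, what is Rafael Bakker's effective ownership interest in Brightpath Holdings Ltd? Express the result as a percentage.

Chain via Wildmere Mining NL (R1): 76% × 39% = 29.64% of Brightpath Holdings Ltd.
Chain via Halcyon Manufacturing Inc. (R1): 49% × 34% = 16.66% of Brightpath Holdings Ltd.
Aggregating (R2): 29.64% + 16.66% = 46.3%.

46.3%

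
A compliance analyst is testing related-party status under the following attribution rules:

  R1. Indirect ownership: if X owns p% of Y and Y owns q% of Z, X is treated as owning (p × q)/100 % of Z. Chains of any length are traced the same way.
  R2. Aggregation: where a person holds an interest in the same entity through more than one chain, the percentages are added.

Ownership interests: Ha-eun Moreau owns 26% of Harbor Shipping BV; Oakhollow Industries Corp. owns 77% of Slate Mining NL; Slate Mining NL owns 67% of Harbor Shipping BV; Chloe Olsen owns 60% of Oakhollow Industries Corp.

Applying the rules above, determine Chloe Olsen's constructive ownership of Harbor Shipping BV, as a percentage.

Chain via Oakhollow Industries Corp. → Slate Mining NL (R1): 60% × 77% × 67% = 30.954% of Harbor Shipping BV.

30.954%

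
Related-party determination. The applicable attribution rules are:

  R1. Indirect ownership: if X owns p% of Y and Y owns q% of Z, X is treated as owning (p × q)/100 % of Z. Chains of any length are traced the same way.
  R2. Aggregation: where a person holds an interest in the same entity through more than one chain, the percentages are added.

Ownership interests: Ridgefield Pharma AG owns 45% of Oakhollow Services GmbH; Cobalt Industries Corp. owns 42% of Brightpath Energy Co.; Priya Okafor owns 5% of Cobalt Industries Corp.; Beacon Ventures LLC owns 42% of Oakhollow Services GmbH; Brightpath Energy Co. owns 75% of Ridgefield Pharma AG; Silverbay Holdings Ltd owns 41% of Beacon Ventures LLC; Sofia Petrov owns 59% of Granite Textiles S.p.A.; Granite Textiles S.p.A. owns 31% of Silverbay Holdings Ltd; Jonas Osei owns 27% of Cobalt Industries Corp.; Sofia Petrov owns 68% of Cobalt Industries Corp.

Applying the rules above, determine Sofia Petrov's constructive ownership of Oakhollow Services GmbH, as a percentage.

12.788538%

Chain via Cobalt Industries Corp. → Brightpath Energy Co. → Ridgefield Pharma AG (R1): 68% × 42% × 75% × 45% = 9.639% of Oakhollow Services GmbH.
Chain via Granite Textiles S.p.A. → Silverbay Holdings Ltd → Beacon Ventures LLC (R1): 59% × 31% × 41% × 42% = 3.149538% of Oakhollow Services GmbH.
Aggregating (R2): 9.639% + 3.149538% = 12.788538%.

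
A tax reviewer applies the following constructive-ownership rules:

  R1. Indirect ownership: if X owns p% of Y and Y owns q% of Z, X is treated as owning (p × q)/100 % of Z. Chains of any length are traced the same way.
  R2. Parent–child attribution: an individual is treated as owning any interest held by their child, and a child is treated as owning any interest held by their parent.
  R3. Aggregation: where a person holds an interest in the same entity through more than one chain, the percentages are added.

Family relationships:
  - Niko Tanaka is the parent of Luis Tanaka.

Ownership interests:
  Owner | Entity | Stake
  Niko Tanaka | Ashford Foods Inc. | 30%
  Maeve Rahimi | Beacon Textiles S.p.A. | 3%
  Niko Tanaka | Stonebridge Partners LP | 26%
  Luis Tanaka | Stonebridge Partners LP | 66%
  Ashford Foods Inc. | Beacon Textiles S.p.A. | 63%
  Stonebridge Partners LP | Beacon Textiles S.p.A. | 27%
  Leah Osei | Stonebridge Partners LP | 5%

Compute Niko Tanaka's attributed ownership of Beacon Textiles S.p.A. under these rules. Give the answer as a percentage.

By parent–child attribution (R2), Niko Tanaka is treated as also owning Luis Tanaka's interest in Stonebridge Partners LP, giving 26% + 66% = 92%.
Chain via Stonebridge Partners LP (R1): 92% × 27% = 24.84% of Beacon Textiles S.p.A.
Chain via Ashford Foods Inc. (R1): 30% × 63% = 18.9% of Beacon Textiles S.p.A.
Aggregating (R3): 24.84% + 18.9% = 43.74%.

43.74%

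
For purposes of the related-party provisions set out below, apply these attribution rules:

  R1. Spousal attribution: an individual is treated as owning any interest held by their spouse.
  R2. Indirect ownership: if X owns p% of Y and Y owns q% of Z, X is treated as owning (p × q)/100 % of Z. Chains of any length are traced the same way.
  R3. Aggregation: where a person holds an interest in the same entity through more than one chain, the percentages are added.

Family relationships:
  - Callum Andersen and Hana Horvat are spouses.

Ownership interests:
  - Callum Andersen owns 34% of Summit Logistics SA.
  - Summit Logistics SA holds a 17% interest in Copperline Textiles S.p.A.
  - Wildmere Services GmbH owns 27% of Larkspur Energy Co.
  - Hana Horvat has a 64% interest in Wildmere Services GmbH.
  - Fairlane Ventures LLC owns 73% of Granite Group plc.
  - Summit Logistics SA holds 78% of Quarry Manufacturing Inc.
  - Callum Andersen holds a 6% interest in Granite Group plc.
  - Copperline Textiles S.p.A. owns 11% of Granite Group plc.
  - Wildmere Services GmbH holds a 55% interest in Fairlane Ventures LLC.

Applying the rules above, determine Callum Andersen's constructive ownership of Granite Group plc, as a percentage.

32.3318%

By spousal attribution (R1), Callum Andersen is treated as owning Hana Horvat's 64% interest in Wildmere Services GmbH.
Chain via Summit Logistics SA → Copperline Textiles S.p.A. (R2): 34% × 17% × 11% = 0.6358% of Granite Group plc.
Direct interest in Granite Group plc: 6%.
Chain via Wildmere Services GmbH → Fairlane Ventures LLC (R2): 64% × 55% × 73% = 25.696% of Granite Group plc.
Aggregating (R3): 0.6358% + 6% + 25.696% = 32.3318%.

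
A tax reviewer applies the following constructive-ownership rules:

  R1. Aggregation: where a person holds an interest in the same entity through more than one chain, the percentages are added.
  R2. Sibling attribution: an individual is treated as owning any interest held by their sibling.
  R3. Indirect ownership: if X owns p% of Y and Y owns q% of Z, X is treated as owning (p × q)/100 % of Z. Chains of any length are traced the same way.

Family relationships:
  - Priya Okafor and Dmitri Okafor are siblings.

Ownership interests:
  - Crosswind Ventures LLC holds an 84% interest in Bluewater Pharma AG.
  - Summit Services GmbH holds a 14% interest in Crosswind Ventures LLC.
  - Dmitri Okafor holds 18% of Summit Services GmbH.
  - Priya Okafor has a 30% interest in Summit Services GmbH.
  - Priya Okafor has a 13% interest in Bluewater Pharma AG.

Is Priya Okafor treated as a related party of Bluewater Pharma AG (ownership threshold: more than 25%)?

No

By sibling attribution (R2), Priya Okafor is treated as also owning Dmitri Okafor's interest in Summit Services GmbH, giving 30% + 18% = 48%.
Chain via Summit Services GmbH → Crosswind Ventures LLC (R3): 48% × 14% × 84% = 5.6448% of Bluewater Pharma AG.
Direct interest in Bluewater Pharma AG: 13%.
Aggregating (R1): 5.6448% + 13% = 18.6448%.
18.6448% does not exceed the 25% threshold, so Priya is not a related party to Bluewater Pharma AG.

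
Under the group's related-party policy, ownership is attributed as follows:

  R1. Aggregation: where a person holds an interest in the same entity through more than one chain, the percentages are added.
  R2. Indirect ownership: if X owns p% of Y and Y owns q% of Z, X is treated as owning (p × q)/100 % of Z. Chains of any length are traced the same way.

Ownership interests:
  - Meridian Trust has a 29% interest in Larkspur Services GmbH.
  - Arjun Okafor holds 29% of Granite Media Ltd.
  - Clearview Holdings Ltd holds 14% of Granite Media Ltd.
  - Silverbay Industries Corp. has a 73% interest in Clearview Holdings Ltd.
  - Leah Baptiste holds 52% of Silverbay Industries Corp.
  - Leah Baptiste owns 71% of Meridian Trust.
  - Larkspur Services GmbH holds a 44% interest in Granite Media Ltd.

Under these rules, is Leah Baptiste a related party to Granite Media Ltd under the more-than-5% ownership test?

Yes

Chain via Meridian Trust → Larkspur Services GmbH (R2): 71% × 29% × 44% = 9.0596% of Granite Media Ltd.
Chain via Silverbay Industries Corp. → Clearview Holdings Ltd (R2): 52% × 73% × 14% = 5.3144% of Granite Media Ltd.
Aggregating (R1): 9.0596% + 5.3144% = 14.374%.
14.374% exceeds the 5% threshold, so Leah is a related party to Granite Media Ltd.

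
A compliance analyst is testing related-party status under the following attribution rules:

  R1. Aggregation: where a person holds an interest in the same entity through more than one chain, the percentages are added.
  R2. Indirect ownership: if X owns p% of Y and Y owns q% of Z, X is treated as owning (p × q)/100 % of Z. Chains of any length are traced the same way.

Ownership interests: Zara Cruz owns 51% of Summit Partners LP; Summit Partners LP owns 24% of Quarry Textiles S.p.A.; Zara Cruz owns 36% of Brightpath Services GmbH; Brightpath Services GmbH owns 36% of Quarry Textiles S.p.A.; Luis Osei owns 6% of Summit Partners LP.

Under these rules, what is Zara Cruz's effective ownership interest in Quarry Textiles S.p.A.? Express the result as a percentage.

Chain via Summit Partners LP (R2): 51% × 24% = 12.24% of Quarry Textiles S.p.A.
Chain via Brightpath Services GmbH (R2): 36% × 36% = 12.96% of Quarry Textiles S.p.A.
Aggregating (R1): 12.24% + 12.96% = 25.2%.

25.2%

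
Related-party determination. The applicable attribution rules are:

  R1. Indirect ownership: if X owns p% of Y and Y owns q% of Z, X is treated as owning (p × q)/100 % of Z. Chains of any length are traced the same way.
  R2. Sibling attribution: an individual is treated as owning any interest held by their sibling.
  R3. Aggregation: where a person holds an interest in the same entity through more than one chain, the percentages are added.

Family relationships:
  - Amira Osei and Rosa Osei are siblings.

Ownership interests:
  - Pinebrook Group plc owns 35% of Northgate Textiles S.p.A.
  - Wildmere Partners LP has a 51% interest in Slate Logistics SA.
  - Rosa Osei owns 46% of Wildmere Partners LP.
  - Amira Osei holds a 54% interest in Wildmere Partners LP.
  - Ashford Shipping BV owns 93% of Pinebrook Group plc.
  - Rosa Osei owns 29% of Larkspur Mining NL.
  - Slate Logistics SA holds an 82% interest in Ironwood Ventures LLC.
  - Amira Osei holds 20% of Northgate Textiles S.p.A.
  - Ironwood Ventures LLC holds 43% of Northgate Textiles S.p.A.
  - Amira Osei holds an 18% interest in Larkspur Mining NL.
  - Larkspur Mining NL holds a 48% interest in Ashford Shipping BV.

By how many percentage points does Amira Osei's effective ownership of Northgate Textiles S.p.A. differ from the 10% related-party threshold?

By sibling attribution (R2), Amira Osei is treated as also owning Rosa Osei's interest in Wildmere Partners LP, giving 54% + 46% = 100%.
By sibling attribution (R2), Amira Osei is treated as also owning Rosa Osei's interest in Larkspur Mining NL, giving 18% + 29% = 47%.
Chain via Wildmere Partners LP → Slate Logistics SA → Ironwood Ventures LLC (R1): 100% × 51% × 82% × 43% = 17.9826% of Northgate Textiles S.p.A.
Chain via Larkspur Mining NL → Ashford Shipping BV → Pinebrook Group plc (R1): 47% × 48% × 93% × 35% = 7.34328% of Northgate Textiles S.p.A.
Direct interest in Northgate Textiles S.p.A: 20%.
Aggregating (R3): 17.9826% + 7.34328% + 20% = 45.32588%.
45.32588% exceeds the 10% threshold by 35.32588 percentage points.

35.32588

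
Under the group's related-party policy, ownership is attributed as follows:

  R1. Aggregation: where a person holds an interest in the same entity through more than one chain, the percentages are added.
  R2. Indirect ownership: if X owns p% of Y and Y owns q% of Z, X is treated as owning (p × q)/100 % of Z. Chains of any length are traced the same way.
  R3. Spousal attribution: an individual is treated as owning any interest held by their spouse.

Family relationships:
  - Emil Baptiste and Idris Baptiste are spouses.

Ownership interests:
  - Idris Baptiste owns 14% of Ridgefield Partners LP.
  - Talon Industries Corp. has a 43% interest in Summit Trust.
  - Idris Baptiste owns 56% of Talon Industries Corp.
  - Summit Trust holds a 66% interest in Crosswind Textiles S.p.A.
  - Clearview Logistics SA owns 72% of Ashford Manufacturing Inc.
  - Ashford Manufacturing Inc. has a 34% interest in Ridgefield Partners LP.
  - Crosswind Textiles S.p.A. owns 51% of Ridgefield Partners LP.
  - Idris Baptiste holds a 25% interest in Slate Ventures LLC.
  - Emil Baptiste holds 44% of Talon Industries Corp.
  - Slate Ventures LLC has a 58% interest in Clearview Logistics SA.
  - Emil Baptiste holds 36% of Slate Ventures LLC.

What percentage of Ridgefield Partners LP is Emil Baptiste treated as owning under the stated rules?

37.134824%

By spousal attribution (R3), Emil Baptiste is treated as also owning Idris Baptiste's interest in Slate Ventures LLC, giving 36% + 25% = 61%.
By spousal attribution (R3), Emil Baptiste is treated as also owning Idris Baptiste's interest in Talon Industries Corp, giving 44% + 56% = 100%.
By spousal attribution (R3), Emil Baptiste is treated as owning Idris Baptiste's 14% interest in Ridgefield Partners LP.
Chain via Slate Ventures LLC → Clearview Logistics SA → Ashford Manufacturing Inc. (R2): 61% × 58% × 72% × 34% = 8.661024% of Ridgefield Partners LP.
Chain via Talon Industries Corp. → Summit Trust → Crosswind Textiles S.p.A. (R2): 100% × 43% × 66% × 51% = 14.4738% of Ridgefield Partners LP.
Direct interest in Ridgefield Partners LP: 14%.
Aggregating (R1): 8.661024% + 14.4738% + 14% = 37.134824%.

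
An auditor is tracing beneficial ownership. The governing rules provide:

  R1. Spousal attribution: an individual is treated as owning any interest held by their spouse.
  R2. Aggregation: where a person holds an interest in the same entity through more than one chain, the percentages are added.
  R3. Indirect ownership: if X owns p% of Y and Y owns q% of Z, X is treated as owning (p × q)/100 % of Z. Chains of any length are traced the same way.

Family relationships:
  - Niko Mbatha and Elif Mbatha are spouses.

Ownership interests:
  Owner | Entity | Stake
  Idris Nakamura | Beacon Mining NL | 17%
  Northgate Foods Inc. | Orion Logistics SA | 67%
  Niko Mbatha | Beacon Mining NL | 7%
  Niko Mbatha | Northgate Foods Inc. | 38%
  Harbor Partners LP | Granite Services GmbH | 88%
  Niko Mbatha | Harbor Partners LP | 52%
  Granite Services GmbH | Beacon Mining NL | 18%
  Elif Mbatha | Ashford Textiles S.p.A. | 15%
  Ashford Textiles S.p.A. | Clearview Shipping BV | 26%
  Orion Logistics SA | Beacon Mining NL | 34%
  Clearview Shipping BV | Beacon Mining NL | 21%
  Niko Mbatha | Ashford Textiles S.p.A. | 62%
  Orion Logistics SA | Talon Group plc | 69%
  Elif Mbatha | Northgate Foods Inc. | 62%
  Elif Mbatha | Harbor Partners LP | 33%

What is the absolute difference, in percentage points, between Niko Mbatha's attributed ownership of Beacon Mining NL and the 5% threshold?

42.4482

By spousal attribution (R1), Niko Mbatha is treated as also owning Elif Mbatha's interest in Ashford Textiles S.p.A, giving 62% + 15% = 77%.
By spousal attribution (R1), Niko Mbatha is treated as also owning Elif Mbatha's interest in Harbor Partners LP, giving 52% + 33% = 85%.
By spousal attribution (R1), Niko Mbatha is treated as also owning Elif Mbatha's interest in Northgate Foods Inc, giving 38% + 62% = 100%.
Chain via Ashford Textiles S.p.A. → Clearview Shipping BV (R3): 77% × 26% × 21% = 4.2042% of Beacon Mining NL.
Chain via Harbor Partners LP → Granite Services GmbH (R3): 85% × 88% × 18% = 13.464% of Beacon Mining NL.
Chain via Northgate Foods Inc. → Orion Logistics SA (R3): 100% × 67% × 34% = 22.78% of Beacon Mining NL.
Direct interest in Beacon Mining NL: 7%.
Aggregating (R2): 4.2042% + 13.464% + 22.78% + 7% = 47.4482%.
47.4482% exceeds the 5% threshold by 42.4482 percentage points.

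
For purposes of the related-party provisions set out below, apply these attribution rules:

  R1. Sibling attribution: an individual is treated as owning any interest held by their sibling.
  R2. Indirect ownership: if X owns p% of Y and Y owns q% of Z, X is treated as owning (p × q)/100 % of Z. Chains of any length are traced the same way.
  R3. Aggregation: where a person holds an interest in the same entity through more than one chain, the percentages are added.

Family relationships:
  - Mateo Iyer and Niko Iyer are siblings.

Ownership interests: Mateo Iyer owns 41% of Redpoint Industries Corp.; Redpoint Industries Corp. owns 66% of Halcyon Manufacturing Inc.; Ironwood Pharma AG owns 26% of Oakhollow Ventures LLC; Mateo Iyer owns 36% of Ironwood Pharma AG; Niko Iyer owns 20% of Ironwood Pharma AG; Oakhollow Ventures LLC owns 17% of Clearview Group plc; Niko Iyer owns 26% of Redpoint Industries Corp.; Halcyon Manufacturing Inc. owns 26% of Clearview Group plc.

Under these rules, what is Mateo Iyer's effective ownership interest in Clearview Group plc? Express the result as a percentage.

By sibling attribution (R1), Mateo Iyer is treated as also owning Niko Iyer's interest in Redpoint Industries Corp, giving 41% + 26% = 67%.
By sibling attribution (R1), Mateo Iyer is treated as also owning Niko Iyer's interest in Ironwood Pharma AG, giving 36% + 20% = 56%.
Chain via Redpoint Industries Corp. → Halcyon Manufacturing Inc. (R2): 67% × 66% × 26% = 11.4972% of Clearview Group plc.
Chain via Ironwood Pharma AG → Oakhollow Ventures LLC (R2): 56% × 26% × 17% = 2.4752% of Clearview Group plc.
Aggregating (R3): 11.4972% + 2.4752% = 13.9724%.

13.9724%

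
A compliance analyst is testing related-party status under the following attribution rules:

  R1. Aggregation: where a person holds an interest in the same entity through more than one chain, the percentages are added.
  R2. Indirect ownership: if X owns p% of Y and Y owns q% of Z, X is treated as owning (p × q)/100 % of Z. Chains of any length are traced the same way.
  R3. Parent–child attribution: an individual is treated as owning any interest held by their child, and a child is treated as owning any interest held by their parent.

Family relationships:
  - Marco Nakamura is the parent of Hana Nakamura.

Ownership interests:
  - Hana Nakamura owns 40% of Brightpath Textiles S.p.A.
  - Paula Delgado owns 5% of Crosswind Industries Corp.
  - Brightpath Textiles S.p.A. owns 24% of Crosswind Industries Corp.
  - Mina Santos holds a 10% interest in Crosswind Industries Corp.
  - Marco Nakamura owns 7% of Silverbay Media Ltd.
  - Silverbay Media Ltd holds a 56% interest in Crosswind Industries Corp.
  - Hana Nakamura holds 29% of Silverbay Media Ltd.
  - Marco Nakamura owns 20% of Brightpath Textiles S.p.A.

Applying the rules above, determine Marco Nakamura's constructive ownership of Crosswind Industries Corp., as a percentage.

34.56%

By parent–child attribution (R3), Marco Nakamura is treated as also owning Hana Nakamura's interest in Silverbay Media Ltd, giving 7% + 29% = 36%.
By parent–child attribution (R3), Marco Nakamura is treated as also owning Hana Nakamura's interest in Brightpath Textiles S.p.A, giving 20% + 40% = 60%.
Chain via Silverbay Media Ltd (R2): 36% × 56% = 20.16% of Crosswind Industries Corp.
Chain via Brightpath Textiles S.p.A. (R2): 60% × 24% = 14.4% of Crosswind Industries Corp.
Aggregating (R1): 20.16% + 14.4% = 34.56%.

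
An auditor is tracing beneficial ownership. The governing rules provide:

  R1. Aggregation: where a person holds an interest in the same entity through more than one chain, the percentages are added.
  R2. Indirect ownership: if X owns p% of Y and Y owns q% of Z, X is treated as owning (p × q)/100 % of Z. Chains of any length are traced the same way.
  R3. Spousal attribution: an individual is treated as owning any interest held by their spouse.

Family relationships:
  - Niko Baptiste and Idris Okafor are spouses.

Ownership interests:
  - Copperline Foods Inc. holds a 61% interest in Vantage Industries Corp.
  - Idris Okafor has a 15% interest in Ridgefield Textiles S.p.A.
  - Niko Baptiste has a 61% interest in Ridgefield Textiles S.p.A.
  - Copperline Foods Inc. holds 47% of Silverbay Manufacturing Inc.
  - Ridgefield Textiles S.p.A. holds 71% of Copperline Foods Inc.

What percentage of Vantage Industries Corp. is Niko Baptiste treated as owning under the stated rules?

32.9156%

By spousal attribution (R3), Niko Baptiste is treated as also owning Idris Okafor's interest in Ridgefield Textiles S.p.A, giving 61% + 15% = 76%.
Chain via Ridgefield Textiles S.p.A. → Copperline Foods Inc. (R2): 76% × 71% × 61% = 32.9156% of Vantage Industries Corp.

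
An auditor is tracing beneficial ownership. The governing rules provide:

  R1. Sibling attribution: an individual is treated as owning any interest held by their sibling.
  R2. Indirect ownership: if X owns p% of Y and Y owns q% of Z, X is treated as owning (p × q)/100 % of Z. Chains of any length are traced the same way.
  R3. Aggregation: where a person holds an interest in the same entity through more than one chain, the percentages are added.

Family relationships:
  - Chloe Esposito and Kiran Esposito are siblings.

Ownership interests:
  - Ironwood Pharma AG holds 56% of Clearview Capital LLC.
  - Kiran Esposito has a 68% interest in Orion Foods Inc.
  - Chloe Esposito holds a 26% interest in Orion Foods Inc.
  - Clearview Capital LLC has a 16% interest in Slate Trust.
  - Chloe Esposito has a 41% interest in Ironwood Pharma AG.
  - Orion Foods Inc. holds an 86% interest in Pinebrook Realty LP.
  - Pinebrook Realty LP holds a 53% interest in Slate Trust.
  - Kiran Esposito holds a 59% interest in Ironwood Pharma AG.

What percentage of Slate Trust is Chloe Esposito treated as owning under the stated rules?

By sibling attribution (R1), Chloe Esposito is treated as also owning Kiran Esposito's interest in Orion Foods Inc, giving 26% + 68% = 94%.
By sibling attribution (R1), Chloe Esposito is treated as also owning Kiran Esposito's interest in Ironwood Pharma AG, giving 41% + 59% = 100%.
Chain via Orion Foods Inc. → Pinebrook Realty LP (R2): 94% × 86% × 53% = 42.8452% of Slate Trust.
Chain via Ironwood Pharma AG → Clearview Capital LLC (R2): 100% × 56% × 16% = 8.96% of Slate Trust.
Aggregating (R3): 42.8452% + 8.96% = 51.8052%.

51.8052%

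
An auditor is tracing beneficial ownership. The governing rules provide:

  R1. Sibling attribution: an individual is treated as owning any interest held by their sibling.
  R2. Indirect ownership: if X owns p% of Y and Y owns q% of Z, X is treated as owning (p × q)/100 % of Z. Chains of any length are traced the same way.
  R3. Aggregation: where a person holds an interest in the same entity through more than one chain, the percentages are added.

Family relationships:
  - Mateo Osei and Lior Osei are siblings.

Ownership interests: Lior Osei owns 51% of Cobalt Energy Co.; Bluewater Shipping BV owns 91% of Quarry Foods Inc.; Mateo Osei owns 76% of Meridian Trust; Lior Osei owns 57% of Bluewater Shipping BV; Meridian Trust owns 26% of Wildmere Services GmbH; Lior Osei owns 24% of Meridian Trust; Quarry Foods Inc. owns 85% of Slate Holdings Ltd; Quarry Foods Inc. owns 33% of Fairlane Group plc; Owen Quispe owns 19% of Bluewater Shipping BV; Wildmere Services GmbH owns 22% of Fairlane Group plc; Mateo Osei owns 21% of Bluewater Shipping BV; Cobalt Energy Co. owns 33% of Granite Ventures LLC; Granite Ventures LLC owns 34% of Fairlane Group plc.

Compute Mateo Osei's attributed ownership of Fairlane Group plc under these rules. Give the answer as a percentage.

By sibling attribution (R1), Mateo Osei is treated as also owning Lior Osei's interest in Bluewater Shipping BV, giving 21% + 57% = 78%.
By sibling attribution (R1), Mateo Osei is treated as also owning Lior Osei's interest in Meridian Trust, giving 76% + 24% = 100%.
By sibling attribution (R1), Mateo Osei is treated as owning Lior Osei's 51% interest in Cobalt Energy Co.
Chain via Bluewater Shipping BV → Quarry Foods Inc. (R2): 78% × 91% × 33% = 23.4234% of Fairlane Group plc.
Chain via Meridian Trust → Wildmere Services GmbH (R2): 100% × 26% × 22% = 5.72% of Fairlane Group plc.
Chain via Cobalt Energy Co. → Granite Ventures LLC (R2): 51% × 33% × 34% = 5.7222% of Fairlane Group plc.
Aggregating (R3): 23.4234% + 5.72% + 5.7222% = 34.8656%.

34.8656%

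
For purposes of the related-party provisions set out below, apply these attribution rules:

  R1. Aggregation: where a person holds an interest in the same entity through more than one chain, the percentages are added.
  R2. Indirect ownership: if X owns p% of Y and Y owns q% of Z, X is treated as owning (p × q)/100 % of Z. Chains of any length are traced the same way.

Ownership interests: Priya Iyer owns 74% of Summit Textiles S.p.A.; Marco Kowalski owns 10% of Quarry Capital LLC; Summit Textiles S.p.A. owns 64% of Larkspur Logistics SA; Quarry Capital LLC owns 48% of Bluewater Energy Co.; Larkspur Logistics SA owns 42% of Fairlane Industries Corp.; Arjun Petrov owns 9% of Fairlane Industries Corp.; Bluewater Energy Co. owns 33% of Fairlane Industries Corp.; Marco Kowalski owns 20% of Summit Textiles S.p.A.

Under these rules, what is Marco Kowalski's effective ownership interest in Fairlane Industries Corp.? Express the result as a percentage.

Chain via Summit Textiles S.p.A. → Larkspur Logistics SA (R2): 20% × 64% × 42% = 5.376% of Fairlane Industries Corp.
Chain via Quarry Capital LLC → Bluewater Energy Co. (R2): 10% × 48% × 33% = 1.584% of Fairlane Industries Corp.
Aggregating (R1): 5.376% + 1.584% = 6.96%.

6.96%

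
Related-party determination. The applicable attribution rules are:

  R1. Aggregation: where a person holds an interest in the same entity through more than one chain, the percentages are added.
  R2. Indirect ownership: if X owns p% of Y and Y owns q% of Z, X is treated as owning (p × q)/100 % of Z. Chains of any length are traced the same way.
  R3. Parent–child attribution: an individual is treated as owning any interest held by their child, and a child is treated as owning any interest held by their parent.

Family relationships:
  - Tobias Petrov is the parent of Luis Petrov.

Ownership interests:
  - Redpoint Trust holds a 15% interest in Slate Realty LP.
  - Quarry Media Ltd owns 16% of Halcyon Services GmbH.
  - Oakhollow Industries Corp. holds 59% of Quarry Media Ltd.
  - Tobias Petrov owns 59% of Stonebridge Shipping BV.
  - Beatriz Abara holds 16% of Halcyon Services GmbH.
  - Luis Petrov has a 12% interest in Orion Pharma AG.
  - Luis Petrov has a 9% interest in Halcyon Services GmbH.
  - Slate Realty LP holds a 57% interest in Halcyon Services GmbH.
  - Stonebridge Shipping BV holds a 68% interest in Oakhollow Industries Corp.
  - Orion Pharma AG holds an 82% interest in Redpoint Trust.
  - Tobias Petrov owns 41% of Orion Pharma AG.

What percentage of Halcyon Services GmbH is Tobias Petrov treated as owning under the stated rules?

By parent–child attribution (R3), Tobias Petrov is treated as also owning Luis Petrov's interest in Orion Pharma AG, giving 41% + 12% = 53%.
By parent–child attribution (R3), Tobias Petrov is treated as owning Luis Petrov's 9% interest in Halcyon Services GmbH.
Chain via Orion Pharma AG → Redpoint Trust → Slate Realty LP (R2): 53% × 82% × 15% × 57% = 3.71583% of Halcyon Services GmbH.
Chain via Stonebridge Shipping BV → Oakhollow Industries Corp. → Quarry Media Ltd (R2): 59% × 68% × 59% × 16% = 3.787328% of Halcyon Services GmbH.
Direct interest in Halcyon Services GmbH: 9%.
Aggregating (R1): 3.71583% + 3.787328% + 9% = 16.503158%.

16.503158%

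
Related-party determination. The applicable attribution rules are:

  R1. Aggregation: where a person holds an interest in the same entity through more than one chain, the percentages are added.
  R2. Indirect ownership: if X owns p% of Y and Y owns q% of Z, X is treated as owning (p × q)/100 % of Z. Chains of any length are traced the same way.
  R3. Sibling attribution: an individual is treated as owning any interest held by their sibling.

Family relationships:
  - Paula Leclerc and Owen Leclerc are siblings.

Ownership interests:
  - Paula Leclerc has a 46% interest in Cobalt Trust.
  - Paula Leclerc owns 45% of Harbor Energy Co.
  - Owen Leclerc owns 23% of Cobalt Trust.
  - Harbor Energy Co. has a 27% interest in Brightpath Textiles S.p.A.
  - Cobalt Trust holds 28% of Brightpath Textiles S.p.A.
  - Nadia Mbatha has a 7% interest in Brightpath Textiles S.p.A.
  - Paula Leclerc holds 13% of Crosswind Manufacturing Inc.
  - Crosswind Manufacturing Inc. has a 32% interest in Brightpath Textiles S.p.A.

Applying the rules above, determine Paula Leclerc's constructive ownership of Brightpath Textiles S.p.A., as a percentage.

35.63%

By sibling attribution (R3), Paula Leclerc is treated as also owning Owen Leclerc's interest in Cobalt Trust, giving 46% + 23% = 69%.
Chain via Harbor Energy Co. (R2): 45% × 27% = 12.15% of Brightpath Textiles S.p.A.
Chain via Crosswind Manufacturing Inc. (R2): 13% × 32% = 4.16% of Brightpath Textiles S.p.A.
Chain via Cobalt Trust (R2): 69% × 28% = 19.32% of Brightpath Textiles S.p.A.
Aggregating (R1): 12.15% + 4.16% + 19.32% = 35.63%.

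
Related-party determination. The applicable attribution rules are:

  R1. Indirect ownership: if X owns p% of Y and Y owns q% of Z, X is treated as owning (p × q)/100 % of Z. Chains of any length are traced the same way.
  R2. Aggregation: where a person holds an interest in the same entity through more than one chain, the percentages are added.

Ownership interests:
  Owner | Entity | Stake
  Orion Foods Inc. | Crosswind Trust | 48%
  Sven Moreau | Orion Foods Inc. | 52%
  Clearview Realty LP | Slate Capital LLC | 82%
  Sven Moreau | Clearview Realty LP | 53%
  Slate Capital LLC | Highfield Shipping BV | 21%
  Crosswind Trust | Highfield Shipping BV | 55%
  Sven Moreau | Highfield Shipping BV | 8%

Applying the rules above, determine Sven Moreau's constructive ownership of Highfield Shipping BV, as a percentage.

Chain via Clearview Realty LP → Slate Capital LLC (R1): 53% × 82% × 21% = 9.1266% of Highfield Shipping BV.
Chain via Orion Foods Inc. → Crosswind Trust (R1): 52% × 48% × 55% = 13.728% of Highfield Shipping BV.
Direct interest in Highfield Shipping BV: 8%.
Aggregating (R2): 9.1266% + 13.728% + 8% = 30.8546%.

30.8546%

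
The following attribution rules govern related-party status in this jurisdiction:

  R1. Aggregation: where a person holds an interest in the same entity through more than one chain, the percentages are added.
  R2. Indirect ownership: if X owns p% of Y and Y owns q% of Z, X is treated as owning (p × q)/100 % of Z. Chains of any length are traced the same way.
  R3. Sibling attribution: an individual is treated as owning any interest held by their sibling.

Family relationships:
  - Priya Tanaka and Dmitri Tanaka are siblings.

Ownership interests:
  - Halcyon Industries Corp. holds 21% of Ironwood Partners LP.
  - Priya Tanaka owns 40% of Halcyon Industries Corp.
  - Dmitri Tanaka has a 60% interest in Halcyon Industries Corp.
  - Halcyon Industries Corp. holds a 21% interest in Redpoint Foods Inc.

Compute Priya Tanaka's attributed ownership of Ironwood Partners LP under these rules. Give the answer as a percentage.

By sibling attribution (R3), Priya Tanaka is treated as also owning Dmitri Tanaka's interest in Halcyon Industries Corp, giving 40% + 60% = 100%.
Chain via Halcyon Industries Corp. (R2): 100% × 21% = 21% of Ironwood Partners LP.

21%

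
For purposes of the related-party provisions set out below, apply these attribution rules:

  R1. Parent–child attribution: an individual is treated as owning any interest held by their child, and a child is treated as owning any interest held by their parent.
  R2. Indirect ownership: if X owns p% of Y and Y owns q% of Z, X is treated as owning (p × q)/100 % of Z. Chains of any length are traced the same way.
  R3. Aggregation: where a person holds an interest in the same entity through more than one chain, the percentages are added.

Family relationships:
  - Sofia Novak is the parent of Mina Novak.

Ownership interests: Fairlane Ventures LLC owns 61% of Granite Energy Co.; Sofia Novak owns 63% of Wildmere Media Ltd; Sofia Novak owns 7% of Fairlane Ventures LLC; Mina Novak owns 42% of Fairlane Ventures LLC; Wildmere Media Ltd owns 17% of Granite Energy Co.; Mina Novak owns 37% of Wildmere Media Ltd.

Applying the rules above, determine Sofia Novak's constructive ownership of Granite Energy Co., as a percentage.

By parent–child attribution (R1), Sofia Novak is treated as also owning Mina Novak's interest in Fairlane Ventures LLC, giving 7% + 42% = 49%.
By parent–child attribution (R1), Sofia Novak is treated as also owning Mina Novak's interest in Wildmere Media Ltd, giving 63% + 37% = 100%.
Chain via Fairlane Ventures LLC (R2): 49% × 61% = 29.89% of Granite Energy Co.
Chain via Wildmere Media Ltd (R2): 100% × 17% = 17% of Granite Energy Co.
Aggregating (R3): 29.89% + 17% = 46.89%.

46.89%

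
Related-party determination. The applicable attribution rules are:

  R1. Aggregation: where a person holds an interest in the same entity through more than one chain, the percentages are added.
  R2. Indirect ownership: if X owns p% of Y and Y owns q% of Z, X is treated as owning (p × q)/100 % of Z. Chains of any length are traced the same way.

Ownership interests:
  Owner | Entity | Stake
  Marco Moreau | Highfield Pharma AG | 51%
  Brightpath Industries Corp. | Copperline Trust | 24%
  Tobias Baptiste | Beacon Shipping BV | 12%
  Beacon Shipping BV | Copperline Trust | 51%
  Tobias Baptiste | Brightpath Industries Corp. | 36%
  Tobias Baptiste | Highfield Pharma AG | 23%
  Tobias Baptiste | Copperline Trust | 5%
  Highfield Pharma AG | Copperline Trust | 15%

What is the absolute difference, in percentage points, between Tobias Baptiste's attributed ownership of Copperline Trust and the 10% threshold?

Chain via Beacon Shipping BV (R2): 12% × 51% = 6.12% of Copperline Trust.
Chain via Highfield Pharma AG (R2): 23% × 15% = 3.45% of Copperline Trust.
Chain via Brightpath Industries Corp. (R2): 36% × 24% = 8.64% of Copperline Trust.
Direct interest in Copperline Trust: 5%.
Aggregating (R1): 6.12% + 3.45% + 8.64% + 5% = 23.21%.
23.21% exceeds the 10% threshold by 13.21 percentage points.

13.21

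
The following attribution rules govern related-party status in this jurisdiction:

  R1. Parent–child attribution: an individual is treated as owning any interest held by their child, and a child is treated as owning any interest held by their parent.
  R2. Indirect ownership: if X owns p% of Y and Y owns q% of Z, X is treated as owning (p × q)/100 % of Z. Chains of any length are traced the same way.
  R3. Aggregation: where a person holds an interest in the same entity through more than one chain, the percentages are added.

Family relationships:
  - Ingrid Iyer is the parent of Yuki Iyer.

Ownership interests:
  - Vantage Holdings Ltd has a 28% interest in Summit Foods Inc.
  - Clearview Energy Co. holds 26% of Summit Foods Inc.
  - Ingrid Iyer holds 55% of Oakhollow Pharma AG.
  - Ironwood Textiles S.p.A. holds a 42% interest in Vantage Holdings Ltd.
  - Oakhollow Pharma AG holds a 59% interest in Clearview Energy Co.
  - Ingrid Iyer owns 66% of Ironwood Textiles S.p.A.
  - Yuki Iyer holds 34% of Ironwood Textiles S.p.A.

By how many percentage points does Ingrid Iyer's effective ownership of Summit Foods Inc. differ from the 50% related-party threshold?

29.803

By parent–child attribution (R1), Ingrid Iyer is treated as also owning Yuki Iyer's interest in Ironwood Textiles S.p.A, giving 66% + 34% = 100%.
Chain via Oakhollow Pharma AG → Clearview Energy Co. (R2): 55% × 59% × 26% = 8.437% of Summit Foods Inc.
Chain via Ironwood Textiles S.p.A. → Vantage Holdings Ltd (R2): 100% × 42% × 28% = 11.76% of Summit Foods Inc.
Aggregating (R3): 8.437% + 11.76% = 20.197%.
20.197% falls short of the 50% threshold by 29.803 percentage points.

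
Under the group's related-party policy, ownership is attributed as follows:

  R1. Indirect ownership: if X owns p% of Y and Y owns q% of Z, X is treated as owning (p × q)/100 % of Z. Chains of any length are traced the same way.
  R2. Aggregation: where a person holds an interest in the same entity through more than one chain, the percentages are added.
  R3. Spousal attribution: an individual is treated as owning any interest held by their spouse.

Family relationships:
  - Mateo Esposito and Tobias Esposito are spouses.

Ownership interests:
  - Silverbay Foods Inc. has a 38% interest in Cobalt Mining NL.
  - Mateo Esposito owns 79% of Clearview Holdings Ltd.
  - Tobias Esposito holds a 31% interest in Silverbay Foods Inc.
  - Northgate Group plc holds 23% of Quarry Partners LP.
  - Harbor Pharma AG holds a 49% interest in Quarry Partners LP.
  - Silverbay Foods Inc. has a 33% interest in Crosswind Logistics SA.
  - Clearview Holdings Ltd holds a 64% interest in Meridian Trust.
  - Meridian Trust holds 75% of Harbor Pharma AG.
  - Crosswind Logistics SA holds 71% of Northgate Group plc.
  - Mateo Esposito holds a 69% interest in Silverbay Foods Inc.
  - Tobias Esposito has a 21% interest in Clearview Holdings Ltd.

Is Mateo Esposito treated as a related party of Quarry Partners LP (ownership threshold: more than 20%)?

By spousal attribution (R3), Mateo Esposito is treated as also owning Tobias Esposito's interest in Clearview Holdings Ltd, giving 79% + 21% = 100%.
By spousal attribution (R3), Mateo Esposito is treated as also owning Tobias Esposito's interest in Silverbay Foods Inc, giving 69% + 31% = 100%.
Chain via Clearview Holdings Ltd → Meridian Trust → Harbor Pharma AG (R1): 100% × 64% × 75% × 49% = 23.52% of Quarry Partners LP.
Chain via Silverbay Foods Inc. → Crosswind Logistics SA → Northgate Group plc (R1): 100% × 33% × 71% × 23% = 5.3889% of Quarry Partners LP.
Aggregating (R2): 23.52% + 5.3889% = 28.9089%.
28.9089% exceeds the 20% threshold, so Mateo is a related party to Quarry Partners LP.

Yes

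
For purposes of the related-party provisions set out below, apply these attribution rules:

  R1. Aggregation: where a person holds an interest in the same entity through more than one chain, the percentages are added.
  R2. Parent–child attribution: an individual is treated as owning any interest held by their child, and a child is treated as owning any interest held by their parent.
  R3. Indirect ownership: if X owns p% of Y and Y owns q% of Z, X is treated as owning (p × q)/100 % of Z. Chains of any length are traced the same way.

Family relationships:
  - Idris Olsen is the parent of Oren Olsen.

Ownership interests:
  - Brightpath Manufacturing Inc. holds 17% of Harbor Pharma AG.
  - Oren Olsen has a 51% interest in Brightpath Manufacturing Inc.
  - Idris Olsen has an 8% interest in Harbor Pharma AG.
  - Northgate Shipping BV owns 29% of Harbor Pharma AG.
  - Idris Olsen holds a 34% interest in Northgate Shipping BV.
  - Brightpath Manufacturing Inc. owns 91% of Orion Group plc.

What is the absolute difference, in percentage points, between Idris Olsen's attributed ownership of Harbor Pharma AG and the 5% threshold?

By parent–child attribution (R2), Idris Olsen is treated as owning Oren Olsen's 51% interest in Brightpath Manufacturing Inc.
Chain via Northgate Shipping BV (R3): 34% × 29% = 9.86% of Harbor Pharma AG.
Direct interest in Harbor Pharma AG: 8%.
Chain via Brightpath Manufacturing Inc. (R3): 51% × 17% = 8.67% of Harbor Pharma AG.
Aggregating (R1): 9.86% + 8% + 8.67% = 26.53%.
26.53% exceeds the 5% threshold by 21.53 percentage points.

21.53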